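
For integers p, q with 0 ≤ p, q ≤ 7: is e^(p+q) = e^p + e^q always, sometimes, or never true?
Never true

The claim fails for every pair in the range. For instance at (p, q) = (0, 1): LHS = e ≈ 2.718, RHS = 1 + e ≈ 3.718.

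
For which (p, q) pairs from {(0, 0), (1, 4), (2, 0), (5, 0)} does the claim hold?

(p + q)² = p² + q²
(0, 0), (2, 0), (5, 0)

Testing each pair:
(0, 0): LHS = 0, RHS = 0 → holds
(1, 4): LHS = 25, RHS = 17 → fails
(2, 0): LHS = 4, RHS = 4 → holds
(5, 0): LHS = 25, RHS = 25 → holds

3 of 4 pairs satisfy the claim.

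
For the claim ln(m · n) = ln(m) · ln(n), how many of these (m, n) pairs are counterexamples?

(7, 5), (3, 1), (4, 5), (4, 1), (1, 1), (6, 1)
Testing each pair:
(7, 5): LHS = ln(35) ≈ 3.555, RHS = ln(5)·ln(7) ≈ 3.132 → counterexample
(3, 1): LHS = ln(3) ≈ 1.099, RHS = 0 → counterexample
(4, 5): LHS = ln(20) ≈ 2.996, RHS = ln(4)·ln(5) ≈ 2.231 → counterexample
(4, 1): LHS = ln(4) ≈ 1.386, RHS = 0 → counterexample
(1, 1): LHS = 0, RHS = 0 → satisfies claim
(6, 1): LHS = ln(6) ≈ 1.792, RHS = 0 → counterexample

That makes 5 counterexamples.

Answer: 5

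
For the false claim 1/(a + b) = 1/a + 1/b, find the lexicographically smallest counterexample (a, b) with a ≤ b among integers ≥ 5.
Substituting (5, 5) into the claim:
LHS = 1/(5 + 5) = 1/10
RHS = 1/5 + 1/5 = 2/5

Since LHS ≠ RHS, this pair disproves the claim, and no lexicographically smaller pair (a ≤ b, integers ≥ 5) does.

For instance (6, 7) is also a counterexample (LHS = 1/13, RHS = 13/42), but it's lexicographically larger.

Answer: (a, b) = (5, 5)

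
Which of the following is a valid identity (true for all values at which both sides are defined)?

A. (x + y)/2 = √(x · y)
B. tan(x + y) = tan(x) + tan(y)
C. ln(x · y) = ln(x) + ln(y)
A: fails at (1, 2) — LHS = 3/2, RHS = √(2) ≈ 1.414.
B: fails at (3, 3) — LHS = tan(6) ≈ -0.291, RHS = 2·tan(3) ≈ -0.2851.
C: holds — e.g. at (5, 8), both sides equal ln(40) ≈ 3.689.

Answer: C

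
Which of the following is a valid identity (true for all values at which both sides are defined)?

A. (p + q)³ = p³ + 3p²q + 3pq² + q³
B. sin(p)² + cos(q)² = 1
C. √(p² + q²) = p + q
A

A: holds — e.g. at (1, 1), both sides equal 8.
B: fails at (1, 3) — LHS = sin(1)² + cos(3)² ≈ 1.688, RHS = 1.
C: fails at (2, 3) — LHS = √(13) ≈ 3.606, RHS = 5.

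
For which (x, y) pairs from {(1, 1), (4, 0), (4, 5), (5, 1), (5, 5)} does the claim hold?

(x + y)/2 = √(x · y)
(1, 1), (5, 5)

Testing each pair:
(1, 1): LHS = 1, RHS = 1 → holds
(4, 0): LHS = 2, RHS = 0 → fails
(4, 5): LHS = 9/2, RHS = 2·√(5) ≈ 4.472 → fails
(5, 1): LHS = 3, RHS = √(5) ≈ 2.236 → fails
(5, 5): LHS = 5, RHS = 5 → holds

2 of 5 pairs satisfy the claim.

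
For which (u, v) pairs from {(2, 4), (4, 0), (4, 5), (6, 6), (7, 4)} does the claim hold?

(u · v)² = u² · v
(4, 0)

Testing each pair:
(2, 4): LHS = 64, RHS = 16 → fails
(4, 0): LHS = 0, RHS = 0 → holds
(4, 5): LHS = 400, RHS = 80 → fails
(6, 6): LHS = 1296, RHS = 216 → fails
(7, 4): LHS = 784, RHS = 196 → fails

1 of 5 pairs satisfies the claim.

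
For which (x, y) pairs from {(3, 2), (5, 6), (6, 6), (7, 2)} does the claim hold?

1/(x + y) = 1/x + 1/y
None

Testing each pair:
(3, 2): LHS = 1/5, RHS = 5/6 → fails
(5, 6): LHS = 1/11, RHS = 11/30 → fails
(6, 6): LHS = 1/12, RHS = 1/3 → fails
(7, 2): LHS = 1/9, RHS = 9/14 → fails

No pair satisfies the claim.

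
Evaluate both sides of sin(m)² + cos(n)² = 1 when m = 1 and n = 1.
LHS = sin(1)² + cos(1)² = 1
RHS = 1

LHS = RHS: the two sides agree.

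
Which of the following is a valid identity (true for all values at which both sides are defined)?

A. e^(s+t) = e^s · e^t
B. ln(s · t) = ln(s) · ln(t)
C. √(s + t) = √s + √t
A: holds — e.g. at (3, 7), both sides equal e^10 ≈ 22026.5.
B: fails at (2, 5) — LHS = ln(10) ≈ 2.303, RHS = ln(2)·ln(5) ≈ 1.116.
C: fails at (3, 5) — LHS = 2·√(2) ≈ 2.828, RHS = √(3) + √(5) ≈ 3.968.

Answer: A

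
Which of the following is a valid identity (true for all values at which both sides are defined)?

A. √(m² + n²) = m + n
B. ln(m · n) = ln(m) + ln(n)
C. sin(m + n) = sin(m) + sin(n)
A: fails at (4, 4) — LHS = 4·√(2) ≈ 5.657, RHS = 8.
B: holds — e.g. at (4, 4), both sides equal ln(16) ≈ 2.773.
C: fails at (2, 3) — LHS = sin(5) ≈ -0.9589, RHS = sin(3) + sin(2) ≈ 1.05.

Answer: B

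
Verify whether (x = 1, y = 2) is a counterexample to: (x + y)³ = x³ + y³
Yes

Substituting x = 1, y = 2:
LHS = (1 + 2)³ = 27
RHS = 1³ + 2³ = 9

Since LHS ≠ RHS, this pair disproves the claim.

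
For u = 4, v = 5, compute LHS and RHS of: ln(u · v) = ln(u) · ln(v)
LHS = ln(4 · 5) = ln(20) ≈ 2.996
RHS = ln(4) · ln(5) ≈ 2.231

LHS ≠ RHS (they differ by about 0.7646), so the equation does not hold here.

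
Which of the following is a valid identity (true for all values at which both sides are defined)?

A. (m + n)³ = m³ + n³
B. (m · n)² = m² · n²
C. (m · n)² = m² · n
B

A: fails at (6, 7) — LHS = 2197, RHS = 559.
B: holds — e.g. at (1, 1), both sides equal 1.
C: fails at (1, 2) — LHS = 4, RHS = 2.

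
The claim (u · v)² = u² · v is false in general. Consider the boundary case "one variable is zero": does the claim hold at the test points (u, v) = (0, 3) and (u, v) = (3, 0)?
At (0, 3): LHS = 0, RHS = 0 → equal
At (3, 0): LHS = 0, RHS = 0 → equal

So the claim does hold at both of these boundary points, even though it is not an identity.

Answer: Yes, holds at both test points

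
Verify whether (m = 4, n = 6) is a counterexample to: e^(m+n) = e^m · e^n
Substituting m = 4, n = 6:
LHS = e^(4+6) = e^10 ≈ 22026.5
RHS = e^4 · e^6 = e^10 ≈ 22026.5

The sides agree, so this pair does not disprove the claim.

Answer: No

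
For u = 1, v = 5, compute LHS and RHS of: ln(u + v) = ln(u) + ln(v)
LHS = ln(1 + 5) = ln(6) ≈ 1.792
RHS = ln(1) + ln(5) = ln(5) ≈ 1.609

LHS ≠ RHS (they differ by about 0.1823), so the equation does not hold here.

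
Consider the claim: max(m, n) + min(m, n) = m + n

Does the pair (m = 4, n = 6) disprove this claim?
Substituting m = 4, n = 6:
LHS = max(4, 6) + min(4, 6) = 10
RHS = 4 + 6 = 10

The sides agree, so this pair does not disprove the claim.

Answer: No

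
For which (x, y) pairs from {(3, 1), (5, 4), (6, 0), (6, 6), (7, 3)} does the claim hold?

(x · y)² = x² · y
(3, 1), (6, 0)

Testing each pair:
(3, 1): LHS = 9, RHS = 9 → holds
(5, 4): LHS = 400, RHS = 100 → fails
(6, 0): LHS = 0, RHS = 0 → holds
(6, 6): LHS = 1296, RHS = 216 → fails
(7, 3): LHS = 441, RHS = 147 → fails

2 of 5 pairs satisfy the claim.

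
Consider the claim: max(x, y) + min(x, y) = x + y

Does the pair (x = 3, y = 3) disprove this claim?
Substituting x = 3, y = 3:
LHS = max(3, 3) + min(3, 3) = 6
RHS = 3 + 3 = 6

The sides agree, so this pair does not disprove the claim.

Answer: No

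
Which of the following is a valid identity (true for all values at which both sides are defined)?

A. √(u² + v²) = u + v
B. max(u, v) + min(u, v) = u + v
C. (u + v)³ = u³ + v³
A: fails at (4, 4) — LHS = 4·√(2) ≈ 5.657, RHS = 8.
B: holds — e.g. at (6, 7), both sides equal 13.
C: fails at (2, 4) — LHS = 216, RHS = 72.

Answer: B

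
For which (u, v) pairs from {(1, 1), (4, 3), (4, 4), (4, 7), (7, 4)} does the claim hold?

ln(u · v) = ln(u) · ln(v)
(1, 1)

Testing each pair:
(1, 1): LHS = 0, RHS = 0 → holds
(4, 3): LHS = ln(12) ≈ 2.485, RHS = ln(3)·ln(4) ≈ 1.523 → fails
(4, 4): LHS = ln(16) ≈ 2.773, RHS = ln(4)² ≈ 1.922 → fails
(4, 7): LHS = ln(28) ≈ 3.332, RHS = ln(4)·ln(7) ≈ 2.698 → fails
(7, 4): LHS = ln(28) ≈ 3.332, RHS = ln(4)·ln(7) ≈ 2.698 → fails

1 of 5 pairs satisfies the claim.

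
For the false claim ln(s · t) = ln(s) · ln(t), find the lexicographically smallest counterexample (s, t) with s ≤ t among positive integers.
At (1, 1): both sides equal 0, so it holds there.

Substituting (1, 2) into the claim:
LHS = ln(1 · 2) = ln(2) ≈ 0.6931
RHS = ln(1) · ln(2) = 0

Since LHS ≠ RHS, this pair disproves the claim, and no lexicographically smaller pair (s ≤ t, positive integers) does.

For instance (2, 2) is also a counterexample (LHS = ln(4) ≈ 1.386, RHS = ln(2)² ≈ 0.4805), but it's lexicographically larger.

Answer: (s, t) = (1, 2)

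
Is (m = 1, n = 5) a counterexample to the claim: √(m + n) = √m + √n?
Substituting m = 1, n = 5:
LHS = √(1 + 5) = √(6) ≈ 2.449
RHS = √1 + √5 = 1 + √(5) ≈ 3.236

Since LHS ≠ RHS, this pair disproves the claim.

Answer: Yes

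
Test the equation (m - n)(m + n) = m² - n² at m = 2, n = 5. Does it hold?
Holds

Substituting m = 2, n = 5:

LHS = (2 - 5)(2 + 5) = -21
RHS = 2² - 5² = -21

LHS = RHS, so the equation holds at this point.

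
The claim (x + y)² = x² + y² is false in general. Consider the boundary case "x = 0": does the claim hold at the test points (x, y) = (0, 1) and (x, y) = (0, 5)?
At (0, 1): LHS = 1, RHS = 1 → equal
At (0, 5): LHS = 25, RHS = 25 → equal

So the claim does hold at both of these boundary points, even though it is not an identity.

Answer: Yes, holds at both test points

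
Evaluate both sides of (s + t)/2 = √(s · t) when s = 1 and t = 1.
LHS = (1 + 1)/2 = 1
RHS = √(1 · 1) = 1

LHS = RHS: the two sides agree.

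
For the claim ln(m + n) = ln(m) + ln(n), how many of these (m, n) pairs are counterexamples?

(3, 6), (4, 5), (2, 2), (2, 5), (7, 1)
Testing each pair:
(3, 6): LHS = ln(9) ≈ 2.197, RHS = ln(3) + ln(6) ≈ 2.89 → counterexample
(4, 5): LHS = ln(9) ≈ 2.197, RHS = ln(4) + ln(5) ≈ 2.996 → counterexample
(2, 2): LHS = ln(4) ≈ 1.386, RHS = 2·ln(2) ≈ 1.386 → satisfies claim
(2, 5): LHS = ln(7) ≈ 1.946, RHS = ln(2) + ln(5) ≈ 2.303 → counterexample
(7, 1): LHS = ln(8) ≈ 2.079, RHS = ln(7) ≈ 1.946 → counterexample

That makes 4 counterexamples.

Answer: 4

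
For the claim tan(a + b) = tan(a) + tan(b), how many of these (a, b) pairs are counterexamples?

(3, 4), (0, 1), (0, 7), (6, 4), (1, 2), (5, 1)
4

Testing each pair:
(3, 4): LHS = tan(7) ≈ 0.8714, RHS = tan(3) + tan(4) ≈ 1.015 → counterexample
(0, 1): LHS = tan(1) ≈ 1.557, RHS = tan(1) ≈ 1.557 → satisfies claim
(0, 7): LHS = tan(7) ≈ 0.8714, RHS = tan(7) ≈ 0.8714 → satisfies claim
(6, 4): LHS = tan(10) ≈ 0.6484, RHS = tan(6) + tan(4) ≈ 0.8668 → counterexample
(1, 2): LHS = tan(3) ≈ -0.1425, RHS = tan(2) + tan(1) ≈ -0.6276 → counterexample
(5, 1): LHS = tan(6) ≈ -0.291, RHS = tan(5) + tan(1) ≈ -1.823 → counterexample

That makes 4 counterexamples.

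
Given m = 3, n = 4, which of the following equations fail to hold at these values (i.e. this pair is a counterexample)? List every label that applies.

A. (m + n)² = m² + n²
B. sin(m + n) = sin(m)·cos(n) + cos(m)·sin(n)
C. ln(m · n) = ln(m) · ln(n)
Evaluating each claim at the given values:
A. LHS = 49, RHS = 25 → fails here (LHS ≠ RHS)
B. LHS = sin(7) ≈ 0.657, RHS = sin(3)·cos(4) + sin(4)·cos(3) ≈ 0.657 → holds here (LHS = RHS)
C. LHS = ln(12) ≈ 2.485, RHS = ln(3)·ln(4) ≈ 1.523 → fails here (LHS ≠ RHS)

Answer: A, C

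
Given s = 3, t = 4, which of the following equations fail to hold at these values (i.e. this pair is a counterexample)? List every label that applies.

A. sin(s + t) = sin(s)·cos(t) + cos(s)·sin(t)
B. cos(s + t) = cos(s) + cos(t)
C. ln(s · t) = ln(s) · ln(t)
Evaluating each claim at the given values:
A. LHS = sin(7) ≈ 0.657, RHS = sin(3)·cos(4) + sin(4)·cos(3) ≈ 0.657 → holds here (LHS = RHS)
B. LHS = cos(7) ≈ 0.7539, RHS = cos(3) + cos(4) ≈ -1.644 → fails here (LHS ≠ RHS)
C. LHS = ln(12) ≈ 2.485, RHS = ln(3)·ln(4) ≈ 1.523 → fails here (LHS ≠ RHS)

Answer: B, C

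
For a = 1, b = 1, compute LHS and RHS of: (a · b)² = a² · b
LHS = (1 · 1)² = 1
RHS = 1² · 1 = 1

LHS = RHS: the two sides agree.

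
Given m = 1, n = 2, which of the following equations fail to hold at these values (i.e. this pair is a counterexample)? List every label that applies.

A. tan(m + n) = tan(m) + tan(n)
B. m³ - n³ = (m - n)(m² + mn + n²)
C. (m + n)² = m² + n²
Evaluating each claim at the given values:
A. LHS = tan(3) ≈ -0.1425, RHS = tan(2) + tan(1) ≈ -0.6276 → fails here (LHS ≠ RHS)
B. LHS = -7, RHS = -7 → holds here (LHS = RHS)
C. LHS = 9, RHS = 5 → fails here (LHS ≠ RHS)

Answer: A, C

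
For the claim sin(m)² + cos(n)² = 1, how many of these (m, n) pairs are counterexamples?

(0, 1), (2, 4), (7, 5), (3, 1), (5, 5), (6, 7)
Testing each pair:
(0, 1): LHS = cos(1)² ≈ 0.2919, RHS = 1 → counterexample
(2, 4): LHS = cos(4)² + sin(2)² ≈ 1.254, RHS = 1 → counterexample
(7, 5): LHS = cos(5)² + sin(7)² ≈ 0.5121, RHS = 1 → counterexample
(3, 1): LHS = sin(3)² + cos(1)² ≈ 0.3118, RHS = 1 → counterexample
(5, 5): LHS = cos(5)² + sin(5)² = 1, RHS = 1 → satisfies claim
(6, 7): LHS = sin(6)² + cos(7)² ≈ 0.6464, RHS = 1 → counterexample

That makes 5 counterexamples.

Answer: 5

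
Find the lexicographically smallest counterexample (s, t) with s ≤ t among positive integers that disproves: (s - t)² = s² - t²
Substituting (1, 2) into the claim:
LHS = (1 - 2)² = 1
RHS = 1² - 2² = -3

Since LHS ≠ RHS, this pair disproves the claim, and no lexicographically smaller pair (s ≤ t, positive integers) does.

For instance (3, 6) is also a counterexample (LHS = 9, RHS = -27), but it's lexicographically larger.

Answer: (s, t) = (1, 2)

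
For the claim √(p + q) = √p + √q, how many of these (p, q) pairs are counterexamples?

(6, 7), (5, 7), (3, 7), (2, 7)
4

Testing each pair:
(6, 7): LHS = √(13) ≈ 3.606, RHS = √(6) + √(7) ≈ 5.095 → counterexample
(5, 7): LHS = 2·√(3) ≈ 3.464, RHS = √(5) + √(7) ≈ 4.882 → counterexample
(3, 7): LHS = √(10) ≈ 3.162, RHS = √(3) + √(7) ≈ 4.378 → counterexample
(2, 7): LHS = 3, RHS = √(2) + √(7) ≈ 4.06 → counterexample

That makes 4 counterexamples.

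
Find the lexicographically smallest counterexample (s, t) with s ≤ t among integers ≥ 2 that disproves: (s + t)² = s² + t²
(s, t) = (2, 2)

Substituting (2, 2) into the claim:
LHS = (2 + 2)² = 16
RHS = 2² + 2² = 8

Since LHS ≠ RHS, this pair disproves the claim, and no lexicographically smaller pair (s ≤ t, integers ≥ 2) does.

For instance (2, 9) is also a counterexample (LHS = 121, RHS = 85), but it's lexicographically larger.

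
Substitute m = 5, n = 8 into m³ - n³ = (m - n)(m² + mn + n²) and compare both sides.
LHS = 5³ - 8³ = -387
RHS = (5 - 8)(5² + 5·8 + 8²) = -387

LHS = RHS: the two sides agree.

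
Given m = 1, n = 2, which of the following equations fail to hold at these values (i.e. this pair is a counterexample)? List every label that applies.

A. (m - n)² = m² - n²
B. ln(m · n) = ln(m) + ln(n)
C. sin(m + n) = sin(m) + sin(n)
A, C

Evaluating each claim at the given values:
A. LHS = 1, RHS = -3 → fails here (LHS ≠ RHS)
B. LHS = ln(2) ≈ 0.6931, RHS = ln(2) ≈ 0.6931 → holds here (LHS = RHS)
C. LHS = sin(3) ≈ 0.1411, RHS = sin(1) + sin(2) ≈ 1.751 → fails here (LHS ≠ RHS)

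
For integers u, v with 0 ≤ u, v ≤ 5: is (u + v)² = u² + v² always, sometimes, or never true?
It holds at (u, v) = (0, 2) (both sides equal 4), but fails at (u, v) = (1, 4) (LHS = 25, RHS = 17).

Answer: Sometimes true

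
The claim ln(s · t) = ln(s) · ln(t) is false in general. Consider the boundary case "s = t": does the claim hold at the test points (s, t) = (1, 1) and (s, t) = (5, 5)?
Only at (1, 1)

At (1, 1): LHS = 0, RHS = 0 → equal
At (5, 5): LHS = ln(25) ≈ 3.219 ≠ RHS = ln(5)² ≈ 2.59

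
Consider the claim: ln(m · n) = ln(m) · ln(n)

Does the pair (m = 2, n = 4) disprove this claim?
Yes

Substituting m = 2, n = 4:
LHS = ln(2 · 4) = ln(8) ≈ 2.079
RHS = ln(2) · ln(4) ≈ 0.9609

Since LHS ≠ RHS, this pair disproves the claim.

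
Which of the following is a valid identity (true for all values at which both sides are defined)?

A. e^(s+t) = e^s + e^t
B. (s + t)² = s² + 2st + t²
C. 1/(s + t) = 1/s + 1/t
A: fails at (2, 5) — LHS = e^7 ≈ 1097, RHS = e^2 + e^5 ≈ 155.8.
B: holds — e.g. at (3, 7), both sides equal 100.
C: fails at (2, 2) — LHS = 1/4, RHS = 1.

Answer: B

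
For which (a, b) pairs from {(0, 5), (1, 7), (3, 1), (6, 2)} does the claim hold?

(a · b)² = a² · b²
Testing each pair:
(0, 5): LHS = 0, RHS = 0 → holds
(1, 7): LHS = 49, RHS = 49 → holds
(3, 1): LHS = 9, RHS = 9 → holds
(6, 2): LHS = 144, RHS = 144 → holds

Every pair satisfies the claim.

Answer: All pairs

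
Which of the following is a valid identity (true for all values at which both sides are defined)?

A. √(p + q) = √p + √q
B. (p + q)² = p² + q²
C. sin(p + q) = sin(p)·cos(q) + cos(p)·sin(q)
C

A: fails at (2, 2) — LHS = 2, RHS = 2·√(2) ≈ 2.828.
B: fails at (5, 5) — LHS = 100, RHS = 50.
C: holds — e.g. at (2, 5), both sides equal sin(7) ≈ 0.657.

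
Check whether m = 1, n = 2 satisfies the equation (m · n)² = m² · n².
Holds

Substituting m = 1, n = 2:

LHS = (1 · 2)² = 4
RHS = 1² · 2² = 4

LHS = RHS, so the equation holds at this point.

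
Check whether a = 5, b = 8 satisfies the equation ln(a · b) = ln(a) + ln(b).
Holds

Substituting a = 5, b = 8:

LHS = ln(5 · 8) = ln(40) ≈ 3.689
RHS = ln(5) + ln(8) ≈ 3.689

LHS = RHS, so the equation holds at this point.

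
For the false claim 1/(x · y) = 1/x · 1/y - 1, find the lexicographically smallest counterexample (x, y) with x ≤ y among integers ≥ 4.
Substituting (4, 4) into the claim:
LHS = 1/(4 · 4) = 1/16
RHS = 1/4 · 1/4 - 1 = -15/16

Since LHS ≠ RHS, this pair disproves the claim, and no lexicographically smaller pair (x ≤ y, integers ≥ 4) does.

For instance (8, 8) is also a counterexample (LHS = 1/64, RHS = -63/64), but it's lexicographically larger.

Answer: (x, y) = (4, 4)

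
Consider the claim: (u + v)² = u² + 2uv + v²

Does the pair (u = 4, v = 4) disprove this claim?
No

Substituting u = 4, v = 4:
LHS = (4 + 4)² = 64
RHS = 4² + 2·4·4 + 4² = 64

The sides agree, so this pair does not disprove the claim.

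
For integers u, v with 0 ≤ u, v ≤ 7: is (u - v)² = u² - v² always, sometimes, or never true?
It holds at (u, v) = (1, 1) (both sides equal 0), but fails at (u, v) = (4, 3) (LHS = 1, RHS = 7).

Answer: Sometimes true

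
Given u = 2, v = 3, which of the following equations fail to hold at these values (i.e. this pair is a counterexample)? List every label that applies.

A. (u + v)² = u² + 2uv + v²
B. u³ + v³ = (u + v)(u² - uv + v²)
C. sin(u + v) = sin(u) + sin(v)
Evaluating each claim at the given values:
A. LHS = 25, RHS = 25 → holds here (LHS = RHS)
B. LHS = 35, RHS = 35 → holds here (LHS = RHS)
C. LHS = sin(5) ≈ -0.9589, RHS = sin(3) + sin(2) ≈ 1.05 → fails here (LHS ≠ RHS)

Answer: C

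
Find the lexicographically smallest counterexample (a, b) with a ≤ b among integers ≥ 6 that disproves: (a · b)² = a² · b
Substituting (6, 6) into the claim:
LHS = (6 · 6)² = 1296
RHS = 6² · 6 = 216

Since LHS ≠ RHS, this pair disproves the claim, and no lexicographically smaller pair (a ≤ b, integers ≥ 6) does.

For instance (8, 13) is also a counterexample (LHS = 10816, RHS = 832), but it's lexicographically larger.

Answer: (a, b) = (6, 6)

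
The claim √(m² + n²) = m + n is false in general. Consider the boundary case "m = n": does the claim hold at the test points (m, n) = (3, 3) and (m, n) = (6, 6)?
At (3, 3): LHS = 3·√(2) ≈ 4.243 ≠ RHS = 6
At (6, 6): LHS = 6·√(2) ≈ 8.485 ≠ RHS = 12

Answer: No, fails at both test points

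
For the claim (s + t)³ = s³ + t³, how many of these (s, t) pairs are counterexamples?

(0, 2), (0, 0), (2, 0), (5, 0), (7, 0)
0

Testing each pair:
(0, 2): LHS = 8, RHS = 8 → satisfies claim
(0, 0): LHS = 0, RHS = 0 → satisfies claim
(2, 0): LHS = 8, RHS = 8 → satisfies claim
(5, 0): LHS = 125, RHS = 125 → satisfies claim
(7, 0): LHS = 343, RHS = 343 → satisfies claim

That makes 0 counterexamples.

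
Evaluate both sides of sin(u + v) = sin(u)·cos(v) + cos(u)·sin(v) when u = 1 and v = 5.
LHS = sin(1 + 5) = sin(6) ≈ -0.2794
RHS = sin(1)·cos(5) + cos(1)·sin(5) = sin(5)·cos(1) + sin(1)·cos(5) ≈ -0.2794

LHS = RHS: the two sides agree.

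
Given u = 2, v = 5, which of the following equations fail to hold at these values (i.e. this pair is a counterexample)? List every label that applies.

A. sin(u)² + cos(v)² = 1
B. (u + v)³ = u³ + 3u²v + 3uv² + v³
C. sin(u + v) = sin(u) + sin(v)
A, C

Evaluating each claim at the given values:
A. LHS = cos(5)² + sin(2)² ≈ 0.9073, RHS = 1 → fails here (LHS ≠ RHS)
B. LHS = 343, RHS = 343 → holds here (LHS = RHS)
C. LHS = sin(7) ≈ 0.657, RHS = sin(5) + sin(2) ≈ -0.04963 → fails here (LHS ≠ RHS)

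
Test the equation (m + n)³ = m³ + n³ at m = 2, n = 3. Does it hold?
Substituting m = 2, n = 3:

LHS = (2 + 3)³ = 125
RHS = 2³ + 3³ = 35

LHS ≠ RHS, so the equation does not hold at this point.

Answer: Fails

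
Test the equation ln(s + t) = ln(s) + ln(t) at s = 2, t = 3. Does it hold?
Substituting s = 2, t = 3:

LHS = ln(2 + 3) = ln(5) ≈ 1.609
RHS = ln(2) + ln(3) ≈ 1.792

LHS ≠ RHS, so the equation does not hold at this point.

Answer: Fails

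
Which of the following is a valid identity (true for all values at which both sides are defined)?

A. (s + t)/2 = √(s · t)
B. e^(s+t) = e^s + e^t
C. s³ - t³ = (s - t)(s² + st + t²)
A: fails at (2, 4) — LHS = 3, RHS = 2·√(2) ≈ 2.828.
B: fails at (5, 8) — LHS = e^13 ≈ 442413.4, RHS = e^5 + e^8 ≈ 3129.
C: holds — e.g. at (3, 4), both sides equal -37.

Answer: C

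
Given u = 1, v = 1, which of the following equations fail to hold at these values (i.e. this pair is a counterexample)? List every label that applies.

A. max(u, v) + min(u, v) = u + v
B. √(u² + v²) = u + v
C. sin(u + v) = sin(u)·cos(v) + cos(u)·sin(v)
Evaluating each claim at the given values:
A. LHS = 2, RHS = 2 → holds here (LHS = RHS)
B. LHS = √(2) ≈ 1.414, RHS = 2 → fails here (LHS ≠ RHS)
C. LHS = sin(2) ≈ 0.9093, RHS = 2·sin(1)·cos(1) ≈ 0.9093 → holds here (LHS = RHS)

Answer: B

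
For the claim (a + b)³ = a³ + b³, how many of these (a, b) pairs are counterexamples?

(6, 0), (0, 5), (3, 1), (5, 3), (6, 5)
3

Testing each pair:
(6, 0): LHS = 216, RHS = 216 → satisfies claim
(0, 5): LHS = 125, RHS = 125 → satisfies claim
(3, 1): LHS = 64, RHS = 28 → counterexample
(5, 3): LHS = 512, RHS = 152 → counterexample
(6, 5): LHS = 1331, RHS = 341 → counterexample

That makes 3 counterexamples.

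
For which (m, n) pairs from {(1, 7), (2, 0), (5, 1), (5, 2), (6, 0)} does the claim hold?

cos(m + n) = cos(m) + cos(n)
Testing each pair:
(1, 7): LHS = cos(8) ≈ -0.1455, RHS = cos(1) + cos(7) ≈ 1.294 → fails
(2, 0): LHS = cos(2) ≈ -0.4161, RHS = cos(2) + 1 ≈ 0.5839 → fails
(5, 1): LHS = cos(6) ≈ 0.9602, RHS = cos(5) + cos(1) ≈ 0.824 → fails
(5, 2): LHS = cos(7) ≈ 0.7539, RHS = cos(2) + cos(5) ≈ -0.1325 → fails
(6, 0): LHS = cos(6) ≈ 0.9602, RHS = cos(6) + 1 ≈ 1.96 → fails

No pair satisfies the claim.

Answer: None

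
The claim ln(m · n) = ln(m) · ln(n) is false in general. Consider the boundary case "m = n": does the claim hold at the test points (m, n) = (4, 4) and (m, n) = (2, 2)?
At (4, 4): LHS = ln(16) ≈ 2.773 ≠ RHS = ln(4)² ≈ 1.922
At (2, 2): LHS = ln(4) ≈ 1.386 ≠ RHS = ln(2)² ≈ 0.4805

Answer: No, fails at both test points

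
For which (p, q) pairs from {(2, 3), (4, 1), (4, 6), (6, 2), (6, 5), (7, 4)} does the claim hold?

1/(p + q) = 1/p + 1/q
None

Testing each pair:
(2, 3): LHS = 1/5, RHS = 5/6 → fails
(4, 1): LHS = 1/5, RHS = 5/4 → fails
(4, 6): LHS = 1/10, RHS = 5/12 → fails
(6, 2): LHS = 1/8, RHS = 2/3 → fails
(6, 5): LHS = 1/11, RHS = 11/30 → fails
(7, 4): LHS = 1/11, RHS = 11/28 → fails

No pair satisfies the claim.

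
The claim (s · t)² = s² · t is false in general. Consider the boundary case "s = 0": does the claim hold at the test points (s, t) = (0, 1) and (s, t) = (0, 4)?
At (0, 1): LHS = 0, RHS = 0 → equal
At (0, 4): LHS = 0, RHS = 0 → equal

So the claim does hold at both of these boundary points, even though it is not an identity.

Answer: Yes, holds at both test points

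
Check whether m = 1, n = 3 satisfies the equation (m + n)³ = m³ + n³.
Substituting m = 1, n = 3:

LHS = (1 + 3)³ = 64
RHS = 1³ + 3³ = 28

LHS ≠ RHS, so the equation does not hold at this point.

Answer: Fails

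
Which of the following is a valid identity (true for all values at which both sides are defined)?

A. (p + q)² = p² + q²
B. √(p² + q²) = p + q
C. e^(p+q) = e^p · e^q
C

A: fails at (3, 4) — LHS = 49, RHS = 25.
B: fails at (2, 4) — LHS = 2·√(5) ≈ 4.472, RHS = 6.
C: holds — e.g. at (3, 3), both sides equal e^6 ≈ 403.4.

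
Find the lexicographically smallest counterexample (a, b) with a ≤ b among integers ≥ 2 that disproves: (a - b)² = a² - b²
(a, b) = (2, 3)

Substituting (2, 3) into the claim:
LHS = (2 - 3)² = 1
RHS = 2² - 3² = -5

Since LHS ≠ RHS, this pair disproves the claim, and no lexicographically smaller pair (a ≤ b, integers ≥ 2) does.

For instance (4, 6) is also a counterexample (LHS = 4, RHS = -20), but it's lexicographically larger.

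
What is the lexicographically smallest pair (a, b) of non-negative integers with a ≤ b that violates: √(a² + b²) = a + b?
At (0, 3): both sides equal 3, so it holds there.
At (0, 5): both sides equal 5, so it holds there.

Substituting (1, 1) into the claim:
LHS = √(1² + 1²) = √(2) ≈ 1.414
RHS = 1 + 1 = 2

Since LHS ≠ RHS, this pair disproves the claim, and no lexicographically smaller pair (a ≤ b, non-negative integers) does.

For instance (3, 4) is also a counterexample (LHS = 5, RHS = 7), but it's lexicographically larger.

Answer: (a, b) = (1, 1)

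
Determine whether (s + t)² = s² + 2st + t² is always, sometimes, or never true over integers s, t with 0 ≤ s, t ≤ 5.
Always true

The identity holds for every pair in the range. For instance at (s, t) = (5, 0): both sides equal 25.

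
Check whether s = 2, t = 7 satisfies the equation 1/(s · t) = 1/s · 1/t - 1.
Fails

Substituting s = 2, t = 7:

LHS = 1/(2 · 7) = 1/14
RHS = 1/2 · 1/7 - 1 = -13/14

LHS ≠ RHS, so the equation does not hold at this point.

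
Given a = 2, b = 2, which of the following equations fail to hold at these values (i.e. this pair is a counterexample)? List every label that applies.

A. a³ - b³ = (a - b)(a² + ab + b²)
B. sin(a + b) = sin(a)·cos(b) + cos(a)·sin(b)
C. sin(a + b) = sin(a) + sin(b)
Evaluating each claim at the given values:
A. LHS = 0, RHS = 0 → holds here (LHS = RHS)
B. LHS = sin(4) ≈ -0.7568, RHS = 2·sin(2)·cos(2) ≈ -0.7568 → holds here (LHS = RHS)
C. LHS = sin(4) ≈ -0.7568, RHS = 2·sin(2) ≈ 1.819 → fails here (LHS ≠ RHS)

Answer: C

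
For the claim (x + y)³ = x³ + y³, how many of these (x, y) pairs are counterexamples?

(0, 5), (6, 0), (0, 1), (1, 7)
Testing each pair:
(0, 5): LHS = 125, RHS = 125 → satisfies claim
(6, 0): LHS = 216, RHS = 216 → satisfies claim
(0, 1): LHS = 1, RHS = 1 → satisfies claim
(1, 7): LHS = 512, RHS = 344 → counterexample

That makes 1 counterexample.

Answer: 1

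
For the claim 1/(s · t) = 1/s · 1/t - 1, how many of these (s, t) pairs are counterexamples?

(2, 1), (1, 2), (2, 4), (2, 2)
Testing each pair:
(2, 1): LHS = 1/2, RHS = -1/2 → counterexample
(1, 2): LHS = 1/2, RHS = -1/2 → counterexample
(2, 4): LHS = 1/8, RHS = -7/8 → counterexample
(2, 2): LHS = 1/4, RHS = -3/4 → counterexample

That makes 4 counterexamples.

Answer: 4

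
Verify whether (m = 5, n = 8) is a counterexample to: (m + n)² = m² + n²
Substituting m = 5, n = 8:
LHS = (5 + 8)² = 169
RHS = 5² + 8² = 89

Since LHS ≠ RHS, this pair disproves the claim.

Answer: Yes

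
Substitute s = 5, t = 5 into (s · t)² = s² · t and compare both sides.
LHS = (5 · 5)² = 625
RHS = 5² · 5 = 125

LHS ≠ RHS, so the equation does not hold here.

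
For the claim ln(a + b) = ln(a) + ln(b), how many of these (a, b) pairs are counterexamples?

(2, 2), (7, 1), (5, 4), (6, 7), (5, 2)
Testing each pair:
(2, 2): LHS = ln(4) ≈ 1.386, RHS = 2·ln(2) ≈ 1.386 → satisfies claim
(7, 1): LHS = ln(8) ≈ 2.079, RHS = ln(7) ≈ 1.946 → counterexample
(5, 4): LHS = ln(9) ≈ 2.197, RHS = ln(4) + ln(5) ≈ 2.996 → counterexample
(6, 7): LHS = ln(13) ≈ 2.565, RHS = ln(6) + ln(7) ≈ 3.738 → counterexample
(5, 2): LHS = ln(7) ≈ 1.946, RHS = ln(2) + ln(5) ≈ 2.303 → counterexample

That makes 4 counterexamples.

Answer: 4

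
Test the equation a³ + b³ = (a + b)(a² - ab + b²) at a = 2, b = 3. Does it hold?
Substituting a = 2, b = 3:

LHS = 2³ + 3³ = 35
RHS = (2 + 3)(2² - 2·3 + 3²) = 35

LHS = RHS, so the equation holds at this point.

Answer: Holds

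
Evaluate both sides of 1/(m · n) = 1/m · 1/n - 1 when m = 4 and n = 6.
LHS = 1/(4 · 6) = 1/24
RHS = 1/4 · 1/6 - 1 = -23/24

LHS ≠ RHS, so the equation does not hold here.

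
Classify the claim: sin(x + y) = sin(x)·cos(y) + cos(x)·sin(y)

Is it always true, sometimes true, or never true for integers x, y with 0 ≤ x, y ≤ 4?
The identity holds for every pair in the range. For instance at (x, y) = (2, 0): both sides equal sin(2) ≈ 0.9093.

Answer: Always true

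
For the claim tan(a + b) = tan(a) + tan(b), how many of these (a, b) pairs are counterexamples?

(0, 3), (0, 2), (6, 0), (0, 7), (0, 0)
0

Testing each pair:
(0, 3): LHS = tan(3) ≈ -0.1425, RHS = tan(3) ≈ -0.1425 → satisfies claim
(0, 2): LHS = tan(2) ≈ -2.185, RHS = tan(2) ≈ -2.185 → satisfies claim
(6, 0): LHS = tan(6) ≈ -0.291, RHS = tan(6) ≈ -0.291 → satisfies claim
(0, 7): LHS = tan(7) ≈ 0.8714, RHS = tan(7) ≈ 0.8714 → satisfies claim
(0, 0): LHS = 0, RHS = 0 → satisfies claim

That makes 0 counterexamples.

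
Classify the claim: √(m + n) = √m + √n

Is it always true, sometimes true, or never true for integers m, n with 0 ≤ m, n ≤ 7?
Sometimes true

It holds at (m, n) = (0, 5) (both sides equal √(5) ≈ 2.236), but fails at (m, n) = (5, 5) (LHS = √(10) ≈ 3.162, RHS = 2·√(5) ≈ 4.472).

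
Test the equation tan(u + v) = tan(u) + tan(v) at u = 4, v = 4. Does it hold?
Fails

Substituting u = 4, v = 4:

LHS = tan(4 + 4) = tan(8) ≈ -6.8
RHS = tan(4) + tan(4) = 2·tan(4) ≈ 2.316

LHS ≠ RHS, so the equation does not hold at this point.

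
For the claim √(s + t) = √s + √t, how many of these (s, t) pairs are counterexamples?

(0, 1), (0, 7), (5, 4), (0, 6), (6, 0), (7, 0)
Testing each pair:
(0, 1): LHS = 1, RHS = 1 → satisfies claim
(0, 7): LHS = √(7) ≈ 2.646, RHS = √(7) ≈ 2.646 → satisfies claim
(5, 4): LHS = 3, RHS = 2 + √(5) ≈ 4.236 → counterexample
(0, 6): LHS = √(6) ≈ 2.449, RHS = √(6) ≈ 2.449 → satisfies claim
(6, 0): LHS = √(6) ≈ 2.449, RHS = √(6) ≈ 2.449 → satisfies claim
(7, 0): LHS = √(7) ≈ 2.646, RHS = √(7) ≈ 2.646 → satisfies claim

That makes 1 counterexample.

Answer: 1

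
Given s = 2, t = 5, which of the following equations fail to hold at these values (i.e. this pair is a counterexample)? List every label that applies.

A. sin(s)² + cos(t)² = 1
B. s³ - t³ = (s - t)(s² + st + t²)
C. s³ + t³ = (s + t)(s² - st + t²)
A

Evaluating each claim at the given values:
A. LHS = cos(5)² + sin(2)² ≈ 0.9073, RHS = 1 → fails here (LHS ≠ RHS)
B. LHS = -117, RHS = -117 → holds here (LHS = RHS)
C. LHS = 133, RHS = 133 → holds here (LHS = RHS)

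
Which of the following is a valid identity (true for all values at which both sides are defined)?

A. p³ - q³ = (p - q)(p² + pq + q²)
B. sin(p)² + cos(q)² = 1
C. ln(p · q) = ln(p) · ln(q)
A: holds — e.g. at (1, 5), both sides equal -124.
B: fails at (1, 5) — LHS = cos(5)² + sin(1)² ≈ 0.7885, RHS = 1.
C: fails at (1, 5) — LHS = ln(5) ≈ 1.609, RHS = 0.

Answer: A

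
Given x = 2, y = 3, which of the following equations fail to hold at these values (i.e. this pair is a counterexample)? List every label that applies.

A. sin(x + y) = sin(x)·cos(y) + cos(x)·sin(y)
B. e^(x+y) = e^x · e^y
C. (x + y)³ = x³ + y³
C

Evaluating each claim at the given values:
A. LHS = sin(5) ≈ -0.9589, RHS = sin(2)·cos(3) + sin(3)·cos(2) ≈ -0.9589 → holds here (LHS = RHS)
B. LHS = e^5 ≈ 148.4, RHS = e^5 ≈ 148.4 → holds here (LHS = RHS)
C. LHS = 125, RHS = 35 → fails here (LHS ≠ RHS)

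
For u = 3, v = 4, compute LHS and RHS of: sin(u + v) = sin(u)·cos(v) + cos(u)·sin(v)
LHS = sin(3 + 4) = sin(7) ≈ 0.657
RHS = sin(3)·cos(4) + cos(3)·sin(4) = sin(3)·cos(4) + sin(4)·cos(3) ≈ 0.657

LHS = RHS: the two sides agree.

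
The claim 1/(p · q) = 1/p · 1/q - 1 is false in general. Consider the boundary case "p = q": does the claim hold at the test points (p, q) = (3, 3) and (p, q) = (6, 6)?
No, fails at both test points

At (3, 3): LHS = 1/9 ≠ RHS = -8/9
At (6, 6): LHS = 1/36 ≠ RHS = -35/36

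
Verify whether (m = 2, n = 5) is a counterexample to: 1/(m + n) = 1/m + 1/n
Yes

Substituting m = 2, n = 5:
LHS = 1/(2 + 5) = 1/7
RHS = 1/2 + 1/5 = 7/10

Since LHS ≠ RHS, this pair disproves the claim.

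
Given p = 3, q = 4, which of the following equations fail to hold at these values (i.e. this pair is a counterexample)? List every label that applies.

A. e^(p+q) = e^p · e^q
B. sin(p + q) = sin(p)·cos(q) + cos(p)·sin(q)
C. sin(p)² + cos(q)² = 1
C

Evaluating each claim at the given values:
A. LHS = e^7 ≈ 1097, RHS = e^7 ≈ 1097 → holds here (LHS = RHS)
B. LHS = sin(7) ≈ 0.657, RHS = sin(3)·cos(4) + sin(4)·cos(3) ≈ 0.657 → holds here (LHS = RHS)
C. LHS = sin(3)² + cos(4)² ≈ 0.4472, RHS = 1 → fails here (LHS ≠ RHS)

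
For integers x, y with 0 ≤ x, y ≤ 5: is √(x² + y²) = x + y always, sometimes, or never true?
Sometimes true

It holds at (x, y) = (5, 0) (both sides equal 5), but fails at (x, y) = (5, 2) (LHS = √(29) ≈ 5.385, RHS = 7).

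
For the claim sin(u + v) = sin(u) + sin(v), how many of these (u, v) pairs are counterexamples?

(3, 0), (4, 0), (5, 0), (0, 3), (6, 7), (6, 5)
Testing each pair:
(3, 0): LHS = sin(3) ≈ 0.1411, RHS = sin(3) ≈ 0.1411 → satisfies claim
(4, 0): LHS = sin(4) ≈ -0.7568, RHS = sin(4) ≈ -0.7568 → satisfies claim
(5, 0): LHS = sin(5) ≈ -0.9589, RHS = sin(5) ≈ -0.9589 → satisfies claim
(0, 3): LHS = sin(3) ≈ 0.1411, RHS = sin(3) ≈ 0.1411 → satisfies claim
(6, 7): LHS = sin(13) ≈ 0.4202, RHS = sin(6) + sin(7) ≈ 0.3776 → counterexample
(6, 5): LHS = sin(11) ≈ -1, RHS = sin(5) + sin(6) ≈ -1.238 → counterexample

That makes 2 counterexamples.

Answer: 2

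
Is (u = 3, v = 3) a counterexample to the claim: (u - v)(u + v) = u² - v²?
Substituting u = 3, v = 3:
LHS = (3 - 3)(3 + 3) = 0
RHS = 3² - 3² = 0

The sides agree, so this pair does not disprove the claim.

Answer: No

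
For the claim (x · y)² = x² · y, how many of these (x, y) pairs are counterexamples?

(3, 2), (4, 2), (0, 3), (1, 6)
3

Testing each pair:
(3, 2): LHS = 36, RHS = 18 → counterexample
(4, 2): LHS = 64, RHS = 32 → counterexample
(0, 3): LHS = 0, RHS = 0 → satisfies claim
(1, 6): LHS = 36, RHS = 6 → counterexample

That makes 3 counterexamples.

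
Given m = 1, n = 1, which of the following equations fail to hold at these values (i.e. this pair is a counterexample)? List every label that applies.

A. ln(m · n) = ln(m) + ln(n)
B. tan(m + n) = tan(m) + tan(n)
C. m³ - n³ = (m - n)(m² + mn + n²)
B

Evaluating each claim at the given values:
A. LHS = 0, RHS = 0 → holds here (LHS = RHS)
B. LHS = tan(2) ≈ -2.185, RHS = 2·tan(1) ≈ 3.115 → fails here (LHS ≠ RHS)
C. LHS = 0, RHS = 0 → holds here (LHS = RHS)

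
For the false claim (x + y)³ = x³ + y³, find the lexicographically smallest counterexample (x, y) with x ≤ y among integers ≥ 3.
Substituting (3, 3) into the claim:
LHS = (3 + 3)³ = 216
RHS = 3³ + 3³ = 54

Since LHS ≠ RHS, this pair disproves the claim, and no lexicographically smaller pair (x ≤ y, integers ≥ 3) does.

For instance (4, 7) is also a counterexample (LHS = 1331, RHS = 407), but it's lexicographically larger.

Answer: (x, y) = (3, 3)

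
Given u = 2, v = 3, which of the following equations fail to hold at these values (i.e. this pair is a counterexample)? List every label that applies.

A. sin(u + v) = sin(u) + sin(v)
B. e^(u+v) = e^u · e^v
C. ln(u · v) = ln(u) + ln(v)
Evaluating each claim at the given values:
A. LHS = sin(5) ≈ -0.9589, RHS = sin(3) + sin(2) ≈ 1.05 → fails here (LHS ≠ RHS)
B. LHS = e^5 ≈ 148.4, RHS = e^5 ≈ 148.4 → holds here (LHS = RHS)
C. LHS = ln(6) ≈ 1.792, RHS = ln(2) + ln(3) ≈ 1.792 → holds here (LHS = RHS)

Answer: A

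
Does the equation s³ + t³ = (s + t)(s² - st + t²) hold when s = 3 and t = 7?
Holds

Substituting s = 3, t = 7:

LHS = 3³ + 7³ = 370
RHS = (3 + 7)(3² - 3·7 + 7²) = 370

LHS = RHS, so the equation holds at this point.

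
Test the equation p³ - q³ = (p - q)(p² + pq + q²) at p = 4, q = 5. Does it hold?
Substituting p = 4, q = 5:

LHS = 4³ - 5³ = -61
RHS = (4 - 5)(4² + 4·5 + 5²) = -61

LHS = RHS, so the equation holds at this point.

Answer: Holds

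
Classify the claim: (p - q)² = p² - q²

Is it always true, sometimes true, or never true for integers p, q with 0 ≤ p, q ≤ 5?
Sometimes true

It holds at (p, q) = (5, 5) (both sides equal 0), but fails at (p, q) = (2, 5) (LHS = 9, RHS = -21).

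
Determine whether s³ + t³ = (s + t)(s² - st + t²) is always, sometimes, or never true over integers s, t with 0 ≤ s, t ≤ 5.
Always true

The identity holds for every pair in the range. For instance at (s, t) = (2, 0): both sides equal 8.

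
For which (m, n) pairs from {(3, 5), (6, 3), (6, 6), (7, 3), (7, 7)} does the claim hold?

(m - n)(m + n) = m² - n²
All pairs

Testing each pair:
(3, 5): LHS = -16, RHS = -16 → holds
(6, 3): LHS = 27, RHS = 27 → holds
(6, 6): LHS = 0, RHS = 0 → holds
(7, 3): LHS = 40, RHS = 40 → holds
(7, 7): LHS = 0, RHS = 0 → holds

Every pair satisfies the claim.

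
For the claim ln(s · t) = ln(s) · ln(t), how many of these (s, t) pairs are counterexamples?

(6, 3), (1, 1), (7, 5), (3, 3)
3

Testing each pair:
(6, 3): LHS = ln(18) ≈ 2.89, RHS = ln(3)·ln(6) ≈ 1.968 → counterexample
(1, 1): LHS = 0, RHS = 0 → satisfies claim
(7, 5): LHS = ln(35) ≈ 3.555, RHS = ln(5)·ln(7) ≈ 3.132 → counterexample
(3, 3): LHS = ln(9) ≈ 2.197, RHS = ln(3)² ≈ 1.207 → counterexample

That makes 3 counterexamples.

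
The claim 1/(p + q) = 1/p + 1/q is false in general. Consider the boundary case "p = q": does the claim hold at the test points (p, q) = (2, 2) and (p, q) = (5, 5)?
No, fails at both test points

At (2, 2): LHS = 1/4 ≠ RHS = 1
At (5, 5): LHS = 1/10 ≠ RHS = 2/5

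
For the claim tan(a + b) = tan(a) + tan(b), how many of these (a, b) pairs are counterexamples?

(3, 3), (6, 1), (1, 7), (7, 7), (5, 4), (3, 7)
6

Testing each pair:
(3, 3): LHS = tan(6) ≈ -0.291, RHS = 2·tan(3) ≈ -0.2851 → counterexample
(6, 1): LHS = tan(7) ≈ 0.8714, RHS = tan(6) + tan(1) ≈ 1.266 → counterexample
(1, 7): LHS = tan(8) ≈ -6.8, RHS = tan(7) + tan(1) ≈ 2.429 → counterexample
(7, 7): LHS = tan(14) ≈ 7.245, RHS = 2·tan(7) ≈ 1.743 → counterexample
(5, 4): LHS = tan(9) ≈ -0.4523, RHS = tan(5) + tan(4) ≈ -2.223 → counterexample
(3, 7): LHS = tan(10) ≈ 0.6484, RHS = tan(3) + tan(7) ≈ 0.7289 → counterexample

That makes 6 counterexamples.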